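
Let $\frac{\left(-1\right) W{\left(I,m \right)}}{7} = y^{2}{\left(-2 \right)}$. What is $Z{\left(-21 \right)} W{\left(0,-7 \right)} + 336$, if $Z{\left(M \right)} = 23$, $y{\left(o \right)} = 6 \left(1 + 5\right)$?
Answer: $-208320$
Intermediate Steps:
$y{\left(o \right)} = 36$ ($y{\left(o \right)} = 6 \cdot 6 = 36$)
$W{\left(I,m \right)} = -9072$ ($W{\left(I,m \right)} = - 7 \cdot 36^{2} = \left(-7\right) 1296 = -9072$)
$Z{\left(-21 \right)} W{\left(0,-7 \right)} + 336 = 23 \left(-9072\right) + 336 = -208656 + 336 = -208320$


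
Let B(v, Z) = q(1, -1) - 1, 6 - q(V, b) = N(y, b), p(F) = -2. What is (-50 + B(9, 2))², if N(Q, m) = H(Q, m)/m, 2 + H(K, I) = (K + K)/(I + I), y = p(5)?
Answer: 2025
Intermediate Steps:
y = -2
H(K, I) = -2 + K/I (H(K, I) = -2 + (K + K)/(I + I) = -2 + (2*K)/((2*I)) = -2 + (2*K)*(1/(2*I)) = -2 + K/I)
N(Q, m) = (-2 + Q/m)/m
q(V, b) = 6 - (-2 - 2*b)/b²
B(v, Z) = 5 (B(v, Z) = (6 + 2/(-1) + 2/(-1)²) - 1 = (6 + 2*(-1) + 2*1) - 1 = (6 - 2 + 2) - 1 = 6 - 1 = 5)
(-50 + B(9, 2))² = (-50 + 5)² = (-45)² = 2025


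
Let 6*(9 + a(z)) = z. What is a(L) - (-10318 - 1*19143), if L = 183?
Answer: 58965/2 ≈ 29483.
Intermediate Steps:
a(z) = -9 + z/6
a(L) - (-10318 - 1*19143) = (-9 + (⅙)*183) - (-10318 - 1*19143) = (-9 + 61/2) - (-10318 - 19143) = 43/2 - 1*(-29461) = 43/2 + 29461 = 58965/2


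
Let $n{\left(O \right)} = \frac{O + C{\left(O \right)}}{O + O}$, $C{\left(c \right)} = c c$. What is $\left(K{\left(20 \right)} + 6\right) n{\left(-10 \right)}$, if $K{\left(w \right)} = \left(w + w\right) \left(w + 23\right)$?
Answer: $-7767$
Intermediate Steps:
$C{\left(c \right)} = c^{2}$
$n{\left(O \right)} = \frac{O + O^{2}}{2 O}$ ($n{\left(O \right)} = \frac{O + O^{2}}{O + O} = \frac{O + O^{2}}{2 O}$)
$K{\left(w \right)} = 2 w \left(23 + w\right)$
$\left(K{\left(20 \right)} + 6\right) n{\left(-10 \right)} = \left(2 \cdot 20 \left(23 + 20\right) + 6\right) \left(\frac{1}{2} + \frac{1}{2} \left(-10\right)\right) = \left(2 \cdot 20 \cdot 43 + 6\right) \left(\frac{1}{2} - 5\right) = \left(1720 + 6\right) \left(- \frac{9}{2}\right) = 1726 \left(- \frac{9}{2}\right) = -7767$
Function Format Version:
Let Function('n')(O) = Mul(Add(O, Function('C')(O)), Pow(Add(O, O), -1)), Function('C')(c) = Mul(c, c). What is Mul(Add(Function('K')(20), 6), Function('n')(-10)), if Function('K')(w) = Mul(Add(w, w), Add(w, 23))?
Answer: -7767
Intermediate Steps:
Function('C')(c) = Pow(c, 2)
Function('n')(O) = Mul(Rational(1, 2), Pow(O, -1), Add(O, Pow(O, 2))) (Function('n')(O) = Mul(Add(O, Pow(O, 2)), Pow(Add(O, O), -1)) = Mul(Add(O, Pow(O, 2)), Pow(Mul(2, O), -1)) = Mul(Add(O, Pow(O, 2)), Mul(Rational(1, 2), Pow(O, -1))) = Mul(Rational(1, 2), Pow(O, -1), Add(O, Pow(O, 2))))
Function('K')(w) = Mul(2, w, Add(23, w)) (Function('K')(w) = Mul(Mul(2, w), Add(23, w)) = Mul(2, w, Add(23, w)))
Mul(Add(Function('K')(20), 6), Function('n')(-10)) = Mul(Add(Mul(2, 20, Add(23, 20)), 6), Add(Rational(1, 2), Mul(Rational(1, 2), -10))) = Mul(Add(Mul(2, 20, 43), 6), Add(Rational(1, 2), -5)) = Mul(Add(1720, 6), Rational(-9, 2)) = Mul(1726, Rational(-9, 2)) = -7767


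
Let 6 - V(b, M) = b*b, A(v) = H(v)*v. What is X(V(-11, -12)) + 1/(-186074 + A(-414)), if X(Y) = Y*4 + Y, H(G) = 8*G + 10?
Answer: -679048549/1180954 ≈ -575.00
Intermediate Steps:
H(G) = 10 + 8*G
A(v) = v*(10 + 8*v) (A(v) = (10 + 8*v)*v = v*(10 + 8*v))
V(b, M) = 6 - b² (V(b, M) = 6 - b*b = 6 - b²)
X(Y) = 5*Y (X(Y) = 4*Y + Y = 5*Y)
X(V(-11, -12)) + 1/(-186074 + A(-414)) = 5*(6 - 1*(-11)²) + 1/(-186074 + 2*(-414)*(5 + 4*(-414))) = 5*(6 - 1*121) + 1/(-186074 + 2*(-414)*(5 - 1656)) = 5*(6 - 121) + 1/(-186074 + 2*(-414)*(-1651)) = 5*(-115) + 1/(-186074 + 1367028) = -575 + 1/1180954 = -679048549/1180954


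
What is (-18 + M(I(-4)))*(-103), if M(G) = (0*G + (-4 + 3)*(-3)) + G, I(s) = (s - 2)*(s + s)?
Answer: -3399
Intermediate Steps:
I(s) = 2*s*(-2 + s) (I(s) = (-2 + s)*(2*s) = 2*s*(-2 + s))
M(G) = 3 + G (M(G) = (0 - 1*(-3)) + G = (0 + 3) + G = 3 + G)
(-18 + M(I(-4)))*(-103) = (-18 + (3 + 2*(-4)*(-2 - 4)))*(-103) = (-18 + (3 + 2*(-4)*(-6)))*(-103) = (-18 + (3 + 48))*(-103) = (-18 + 51)*(-103) = 33*(-103) = -3399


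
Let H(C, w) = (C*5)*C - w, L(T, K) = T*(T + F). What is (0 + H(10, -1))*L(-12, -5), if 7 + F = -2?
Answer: 126252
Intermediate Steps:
F = -9 (F = -7 - 2 = -9)
L(T, K) = T*(-9 + T) (L(T, K) = T*(T - 9) = T*(-9 + T))
H(C, w) = -w + 5*C**2 (H(C, w) = (5*C)*C - w = 5*C**2 - w = -w + 5*C**2)
(0 + H(10, -1))*L(-12, -5) = (0 + (-1*(-1) + 5*10**2))*(-12*(-9 - 12)) = (0 + (1 + 5*100))*(-12*(-21)) = (0 + (1 + 500))*252 = (0 + 501)*252 = 501*252 = 126252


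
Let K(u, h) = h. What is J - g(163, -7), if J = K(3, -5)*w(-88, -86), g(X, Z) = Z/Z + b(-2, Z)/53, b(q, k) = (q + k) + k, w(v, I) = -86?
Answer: 22753/53 ≈ 429.30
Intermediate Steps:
b(q, k) = q + 2*k (b(q, k) = (k + q) + k = q + 2*k)
g(X, Z) = 51/53 + 2*Z/53 (g(X, Z) = Z/Z + (-2 + 2*Z)/53 = 1 + (-2 + 2*Z)*(1/53) = 1 + (-2/53 + 2*Z/53) = 51/53 + 2*Z/53)
J = 430 (J = -5*(-86) = 430)
J - g(163, -7) = 430 - (51/53 + (2/53)*(-7)) = 430 - (51/53 - 14/53) = 430 - 1*37/53 = 430 - 37/53 = 22753/53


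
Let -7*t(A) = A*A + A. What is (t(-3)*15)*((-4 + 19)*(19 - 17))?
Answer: -2700/7 ≈ -385.71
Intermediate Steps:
t(A) = -A/7 - A²/7 (t(A) = -(A*A + A)/7 = -(A² + A)/7 = -(A + A²)/7 = -A/7 - A²/7)
(t(-3)*15)*((-4 + 19)*(19 - 17)) = (-⅐*(-3)*(1 - 3)*15)*((-4 + 19)*(19 - 17)) = (-⅐*(-3)*(-2)*15)*(15*2) = -6/7*15*30 = -90/7*30 = -2700/7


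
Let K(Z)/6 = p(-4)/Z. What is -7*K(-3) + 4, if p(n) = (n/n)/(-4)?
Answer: ½ ≈ 0.50000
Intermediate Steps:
p(n) = -¼ (p(n) = 1*(-¼) = -¼)
K(Z) = -3/(2*Z) (K(Z) = 6*(-1/(4*Z)) = -3/(2*Z))
-7*K(-3) + 4 = -(-21)/(2*(-3)) + 4 = -(-21)*(-1)/(2*3) + 4 = -7*½ + 4 = -7/2 + 4 = ½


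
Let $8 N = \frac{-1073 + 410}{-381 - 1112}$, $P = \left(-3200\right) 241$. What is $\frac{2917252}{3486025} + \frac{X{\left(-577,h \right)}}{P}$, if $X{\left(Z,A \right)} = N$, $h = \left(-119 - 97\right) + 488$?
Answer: $\frac{1074857066079641}{1284420724044800} \approx 0.83684$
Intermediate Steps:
$P = -771200$
$h = 272$ ($h = -216 + 488 = 272$)
$N = \frac{663}{11944}$ ($N = \frac{\left(-1073 + 410\right) \frac{1}{-381 - 1112}}{8} = \frac{\left(-663\right) \frac{1}{-1493}}{8} = \frac{\left(-663\right) \left(- \frac{1}{1493}\right)}{8} = \frac{1}{8} \cdot \frac{663}{1493} = \frac{663}{11944} \approx 0.055509$)
$X{\left(Z,A \right)} = \frac{663}{11944}$
$\frac{2917252}{3486025} + \frac{X{\left(-577,h \right)}}{P} = \frac{2917252}{3486025} + \frac{663}{11944 \left(-771200\right)} = 2917252 \cdot \frac{1}{3486025} + \frac{663}{11944} \left(- \frac{1}{771200}\right) = \frac{2917252}{3486025} - \frac{663}{9211212800} = \frac{1074857066079641}{1284420724044800}$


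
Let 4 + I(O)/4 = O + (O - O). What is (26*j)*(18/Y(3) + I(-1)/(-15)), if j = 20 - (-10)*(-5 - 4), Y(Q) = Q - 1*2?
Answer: -105560/3 ≈ -35187.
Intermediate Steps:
Y(Q) = -2 + Q (Y(Q) = Q - 2 = -2 + Q)
I(O) = -16 + 4*O (I(O) = -16 + 4*(O + (O - O)) = -16 + 4*(O + 0) = -16 + 4*O)
j = -70 (j = 20 - (-10)*(-9) = 20 - 1*90 = 20 - 90 = -70)
(26*j)*(18/Y(3) + I(-1)/(-15)) = (26*(-70))*(18/(-2 + 3) + (-16 + 4*(-1))/(-15)) = -1820*(18/1 + (-16 - 4)*(-1/15)) = -1820*(18*1 - 20*(-1/15)) = -1820*(18 + 4/3) = -1820*58/3 = -105560/3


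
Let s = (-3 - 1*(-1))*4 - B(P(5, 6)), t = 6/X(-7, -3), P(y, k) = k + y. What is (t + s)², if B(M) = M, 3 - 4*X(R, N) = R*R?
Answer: 201601/529 ≈ 381.10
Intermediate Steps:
X(R, N) = ¾ - R²/4 (X(R, N) = ¾ - R*R/4 = ¾ - R²/4)
t = -12/23 (t = 6/(¾ - ¼*(-7)²) = 6/(¾ - ¼*49) = 6/(¾ - 49/4) = 6/(-23/2) = 6*(-2/23) = -12/23 ≈ -0.52174)
s = -19 (s = (-3 - 1*(-1))*4 - (6 + 5) = (-3 + 1)*4 - 1*11 = -2*4 - 11 = -8 - 11 = -19)
(t + s)² = (-12/23 - 19)² = (-449/23)² = 201601/529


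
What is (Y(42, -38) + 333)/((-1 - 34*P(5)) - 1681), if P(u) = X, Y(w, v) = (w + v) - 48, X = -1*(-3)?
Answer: -289/1784 ≈ -0.16200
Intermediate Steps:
X = 3
Y(w, v) = -48 + v + w (Y(w, v) = (v + w) - 48 = -48 + v + w)
P(u) = 3
(Y(42, -38) + 333)/((-1 - 34*P(5)) - 1681) = ((-48 - 38 + 42) + 333)/((-1 - 34*3) - 1681) = (-44 + 333)/((-1 - 102) - 1681) = 289/(-103 - 1681) = 289/(-1784) = 289*(-1/1784) = -289/1784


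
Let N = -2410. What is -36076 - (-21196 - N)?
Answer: -17290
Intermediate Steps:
-36076 - (-21196 - N) = -36076 - (-21196 - 1*(-2410)) = -36076 - (-21196 + 2410) = -36076 - 1*(-18786) = -36076 + 18786 = -17290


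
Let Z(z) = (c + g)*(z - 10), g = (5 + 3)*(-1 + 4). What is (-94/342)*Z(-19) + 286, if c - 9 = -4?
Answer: 88433/171 ≈ 517.15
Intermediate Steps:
c = 5 (c = 9 - 4 = 5)
g = 24 (g = 8*3 = 24)
Z(z) = -290 + 29*z (Z(z) = (5 + 24)*(z - 10) = 29*(-10 + z) = -290 + 29*z)
(-94/342)*Z(-19) + 286 = (-94/342)*(-290 + 29*(-19)) + 286 = (-94*1/342)*(-290 - 551) + 286 = -47/171*(-841) + 286 = 39527/171 + 286 = 88433/171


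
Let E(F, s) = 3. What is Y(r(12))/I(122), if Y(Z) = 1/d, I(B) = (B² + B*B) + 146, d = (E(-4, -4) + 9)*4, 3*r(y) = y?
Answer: 1/1435872 ≈ 6.9644e-7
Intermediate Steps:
r(y) = y/3
d = 48 (d = (3 + 9)*4 = 12*4 = 48)
I(B) = 146 + 2*B² (I(B) = (B² + B²) + 146 = 2*B² + 146 = 146 + 2*B²)
Y(Z) = 1/48
Y(r(12))/I(122) = 1/(48*(146 + 2*122²)) = 1/(48*(146 + 2*14884)) = 1/(48*(146 + 29768)) = (1/48)/29914 = (1/48)*(1/29914) = 1/1435872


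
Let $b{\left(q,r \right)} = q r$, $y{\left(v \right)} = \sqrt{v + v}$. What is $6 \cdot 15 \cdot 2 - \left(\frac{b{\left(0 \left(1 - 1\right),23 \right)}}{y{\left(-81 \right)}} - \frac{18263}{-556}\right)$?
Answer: $\frac{81817}{556} \approx 147.15$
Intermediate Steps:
$y{\left(v \right)} = \sqrt{2} \sqrt{v}$ ($y{\left(v \right)} = \sqrt{2 v} = \sqrt{2} \sqrt{v}$)
$6 \cdot 15 \cdot 2 - \left(\frac{b{\left(0 \left(1 - 1\right),23 \right)}}{y{\left(-81 \right)}} - \frac{18263}{-556}\right) = 6 \cdot 15 \cdot 2 - \left(\frac{0 \left(1 - 1\right) 23}{\sqrt{2} \sqrt{-81}} - \frac{18263}{-556}\right) = 90 \cdot 2 - \left(\frac{0 \cdot 0 \cdot 23}{\sqrt{2} \cdot 9 i} - - \frac{18263}{556}\right) = 180 - \left(\frac{0 \cdot 23}{9 i \sqrt{2}} + \frac{18263}{556}\right) = 180 - \left(0 \left(- \frac{i \sqrt{2}}{18}\right) + \frac{18263}{556}\right) = 180 - \left(0 + \frac{18263}{556}\right) = 180 - \frac{18263}{556} = \frac{81817}{556}$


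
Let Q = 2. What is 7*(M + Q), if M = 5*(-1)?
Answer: -21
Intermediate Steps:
M = -5
7*(M + Q) = 7*(-5 + 2) = 7*(-3) = -21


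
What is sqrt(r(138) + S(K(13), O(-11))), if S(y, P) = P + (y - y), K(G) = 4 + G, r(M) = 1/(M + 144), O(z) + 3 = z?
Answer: I*sqrt(1113054)/282 ≈ 3.7412*I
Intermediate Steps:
O(z) = -3 + z
r(M) = 1/(144 + M)
S(y, P) = P (S(y, P) = P + 0 = P)
sqrt(r(138) + S(K(13), O(-11))) = sqrt(1/(144 + 138) + (-3 - 11)) = sqrt(1/282 - 14) = sqrt(-3947/282) = I*sqrt(1113054)/282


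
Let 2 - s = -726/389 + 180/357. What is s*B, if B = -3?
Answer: -466908/46291 ≈ -10.086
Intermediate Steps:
s = 155636/46291 (s = 2 - (-726/389 + 180/357) = 2 - (-726*1/389 + 180*(1/357)) = 2 - (-726/389 + 60/119) = 2 - 1*(-63054/46291) = 2 + 63054/46291 = 155636/46291 ≈ 3.3621)
s*B = (155636/46291)*(-3) = -466908/46291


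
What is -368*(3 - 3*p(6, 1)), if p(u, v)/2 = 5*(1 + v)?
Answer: 20976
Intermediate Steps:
p(u, v) = 10 + 10*v (p(u, v) = 2*(5*(1 + v)) = 2*(5 + 5*v) = 10 + 10*v)
-368*(3 - 3*p(6, 1)) = -368*(3 - 3*(10 + 10*1)) = -368*(3 - 3*(10 + 10)) = -368*(3 - 3*20) = -368*(3 - 60) = -368*(-57) = 20976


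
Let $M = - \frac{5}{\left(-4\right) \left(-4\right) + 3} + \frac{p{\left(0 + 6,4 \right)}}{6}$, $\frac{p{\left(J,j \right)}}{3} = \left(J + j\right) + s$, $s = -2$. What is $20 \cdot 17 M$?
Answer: $\frac{24140}{19} \approx 1270.5$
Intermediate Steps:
$p{\left(J,j \right)} = -6 + 3 J + 3 j$ ($p{\left(J,j \right)} = 3 \left(\left(J + j\right) - 2\right) = 3 \left(-2 + J + j\right) = -6 + 3 J + 3 j$)
$M = \frac{71}{19}$ ($M = - \frac{5}{\left(-4\right) \left(-4\right) + 3} + \frac{-6 + 3 \left(0 + 6\right) + 3 \cdot 4}{6} = - \frac{5}{16 + 3} + \left(-6 + 3 \cdot 6 + 12\right) \frac{1}{6} = - \frac{5}{19} + \left(-6 + 18 + 12\right) \frac{1}{6} = \left(-5\right) \frac{1}{19} + 24 \cdot \frac{1}{6} = - \frac{5}{19} + 4 = \frac{71}{19} \approx 3.7368$)
$20 \cdot 17 M = 20 \cdot 17 \cdot \frac{71}{19} = 340 \cdot \frac{71}{19} = \frac{24140}{19}$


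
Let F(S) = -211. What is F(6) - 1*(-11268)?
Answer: 11057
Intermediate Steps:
F(6) - 1*(-11268) = -211 - 1*(-11268) = -211 + 11268 = 11057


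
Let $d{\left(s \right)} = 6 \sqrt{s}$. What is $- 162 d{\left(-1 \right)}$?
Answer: $- 972 i \approx - 972.0 i$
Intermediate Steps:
$- 162 d{\left(-1 \right)} = - 162 \cdot 6 \sqrt{-1} = - 162 \cdot 6 i = - 972 i$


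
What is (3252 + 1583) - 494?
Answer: 4341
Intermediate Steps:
(3252 + 1583) - 494 = 4835 - 494 = 4341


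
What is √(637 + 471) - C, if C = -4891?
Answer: 4891 + 2*√277 ≈ 4924.3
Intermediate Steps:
√(637 + 471) - C = √(637 + 471) - 1*(-4891) = √1108 + 4891 = 2*√277 + 4891 = 4891 + 2*√277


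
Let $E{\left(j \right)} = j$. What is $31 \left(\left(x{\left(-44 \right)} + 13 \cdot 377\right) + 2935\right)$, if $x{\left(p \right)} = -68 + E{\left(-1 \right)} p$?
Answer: $242172$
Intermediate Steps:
$x{\left(p \right)} = -68 - p$
$31 \left(\left(x{\left(-44 \right)} + 13 \cdot 377\right) + 2935\right) = 31 \left(\left(\left(-68 - -44\right) + 13 \cdot 377\right) + 2935\right) = 31 \left(\left(\left(-68 + 44\right) + 4901\right) + 2935\right) = 31 \left(\left(-24 + 4901\right) + 2935\right) = 31 \left(4877 + 2935\right) = 31 \cdot 7812 = 242172$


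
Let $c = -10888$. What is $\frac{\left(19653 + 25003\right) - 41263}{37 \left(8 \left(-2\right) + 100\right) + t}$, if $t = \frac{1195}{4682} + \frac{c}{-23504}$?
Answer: $\frac{11668286097}{10690662110} \approx 1.0914$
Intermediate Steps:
$t = \frac{2470778}{3438929}$ ($t = \frac{1195}{4682} - \frac{10888}{-23504} = 1195 \cdot \frac{1}{4682} - - \frac{1361}{2938} = \frac{1195}{4682} + \frac{1361}{2938} = \frac{2470778}{3438929} \approx 0.71847$)
$\frac{\left(19653 + 25003\right) - 41263}{37 \left(8 \left(-2\right) + 100\right) + t} = \frac{\left(19653 + 25003\right) - 41263}{37 \left(8 \left(-2\right) + 100\right) + \frac{2470778}{3438929}} = \frac{44656 - 41263}{37 \left(-16 + 100\right) + \frac{2470778}{3438929}} = \frac{3393}{37 \cdot 84 + \frac{2470778}{3438929}} = \frac{3393}{3108 + \frac{2470778}{3438929}} = \frac{3393}{\frac{10690662110}{3438929}} = 3393 \cdot \frac{3438929}{10690662110} = \frac{11668286097}{10690662110}$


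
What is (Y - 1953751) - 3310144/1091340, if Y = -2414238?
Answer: -1191741106351/272835 ≈ -4.3680e+6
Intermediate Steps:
(Y - 1953751) - 3310144/1091340 = (-2414238 - 1953751) - 3310144/1091340 = -4367989 - 3310144*1/1091340 = -4367989 - 827536/272835 = -1191741106351/272835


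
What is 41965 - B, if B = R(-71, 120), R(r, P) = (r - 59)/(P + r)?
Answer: 2056415/49 ≈ 41968.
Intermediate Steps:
R(r, P) = (-59 + r)/(P + r)
B = -130/49 (B = (-59 - 71)/(120 - 71) = -130/49 ≈ -2.6531)
41965 - B = 41965 - 1*(-130/49) = 41965 + 130/49 = 2056415/49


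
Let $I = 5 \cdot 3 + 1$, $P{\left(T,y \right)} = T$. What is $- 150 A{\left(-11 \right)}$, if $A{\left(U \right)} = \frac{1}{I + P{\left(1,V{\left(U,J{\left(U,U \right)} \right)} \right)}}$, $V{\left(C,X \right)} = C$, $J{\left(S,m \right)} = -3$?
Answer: $- \frac{150}{17} \approx -8.8235$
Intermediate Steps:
$I = 16$ ($I = 15 + 1 = 16$)
$A{\left(U \right)} = \frac{1}{17}$ ($A{\left(U \right)} = \frac{1}{16 + 1} = \frac{1}{17}$)
$- 150 A{\left(-11 \right)} = \left(-150\right) \frac{1}{17} = - \frac{150}{17}$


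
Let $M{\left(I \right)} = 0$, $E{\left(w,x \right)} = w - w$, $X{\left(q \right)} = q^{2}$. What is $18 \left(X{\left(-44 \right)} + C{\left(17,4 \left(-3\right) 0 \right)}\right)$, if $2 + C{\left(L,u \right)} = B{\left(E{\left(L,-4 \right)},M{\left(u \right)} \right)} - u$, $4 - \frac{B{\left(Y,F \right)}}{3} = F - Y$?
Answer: $35028$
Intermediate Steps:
$E{\left(w,x \right)} = 0$
$B{\left(Y,F \right)} = 12 - 3 F + 3 Y$ ($B{\left(Y,F \right)} = 12 - 3 \left(F - Y\right) = 12 - \left(- 3 Y + 3 F\right) = 12 - 3 F + 3 Y$)
$C{\left(L,u \right)} = 10 - u$ ($C{\left(L,u \right)} = -2 - \left(-12 + u\right) = 10 - u$)
$18 \left(X{\left(-44 \right)} + C{\left(17,4 \left(-3\right) 0 \right)}\right) = 18 \left(\left(-44\right)^{2} + \left(10 - 4 \left(-3\right) 0\right)\right) = 18 \left(1936 + \left(10 - \left(-12\right) 0\right)\right) = 18 \left(1936 + \left(10 - 0\right)\right) = 18 \left(1936 + \left(10 + 0\right)\right) = 18 \left(1936 + 10\right) = 18 \cdot 1946 = 35028$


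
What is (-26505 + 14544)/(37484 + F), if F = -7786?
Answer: -11961/29698 ≈ -0.40275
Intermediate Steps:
(-26505 + 14544)/(37484 + F) = (-26505 + 14544)/(37484 - 7786) = -11961/29698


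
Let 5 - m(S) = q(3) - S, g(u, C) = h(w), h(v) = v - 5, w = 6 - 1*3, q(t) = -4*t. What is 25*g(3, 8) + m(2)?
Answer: -31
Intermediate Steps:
w = 3 (w = 6 - 3 = 3)
h(v) = -5 + v
g(u, C) = -2 (g(u, C) = -5 + 3 = -2)
m(S) = 17 + S (m(S) = 5 - (-4*3 - S) = 5 - (-12 - S) = 5 + (12 + S) = 17 + S)
25*g(3, 8) + m(2) = 25*(-2) + (17 + 2) = -50 + 19 = -31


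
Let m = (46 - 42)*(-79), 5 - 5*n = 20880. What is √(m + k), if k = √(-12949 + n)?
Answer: √(-316 + 2*I*√4281) ≈ 3.6072 + 18.139*I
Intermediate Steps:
n = -4175 (n = 1 - ⅕*20880 = 1 - 4176 = -4175)
k = 2*I*√4281 (k = √(-12949 - 4175) = √(-17124) = 2*I*√4281 ≈ 130.86*I)
m = -316 (m = 4*(-79) = -316)
√(m + k) = √(-316 + 2*I*√4281)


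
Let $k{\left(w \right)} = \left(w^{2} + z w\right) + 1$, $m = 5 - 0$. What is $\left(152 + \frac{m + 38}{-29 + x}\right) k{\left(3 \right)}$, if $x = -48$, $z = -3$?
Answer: $\frac{11661}{77} \approx 151.44$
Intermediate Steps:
$m = 5$ ($m = 5 + 0 = 5$)
$k{\left(w \right)} = 1 + w^{2} - 3 w$ ($k{\left(w \right)} = \left(w^{2} - 3 w\right) + 1 = 1 + w^{2} - 3 w$)
$\left(152 + \frac{m + 38}{-29 + x}\right) k{\left(3 \right)} = \left(152 + \frac{5 + 38}{-29 - 48}\right) \left(1 + 3^{2} - 9\right) = \left(152 + \frac{43}{-77}\right) \left(1 + 9 - 9\right) = \left(152 + 43 \left(- \frac{1}{77}\right)\right) 1 = \left(152 - \frac{43}{77}\right) 1 = \frac{11661}{77} \cdot 1 = \frac{11661}{77}$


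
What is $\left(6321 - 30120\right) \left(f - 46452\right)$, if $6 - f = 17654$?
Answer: $1525515900$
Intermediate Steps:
$f = -17648$ ($f = 6 - 17654 = -17648$)
$\left(6321 - 30120\right) \left(f - 46452\right) = \left(6321 - 30120\right) \left(-17648 - 46452\right) = \left(-23799\right) \left(-64100\right) = 1525515900$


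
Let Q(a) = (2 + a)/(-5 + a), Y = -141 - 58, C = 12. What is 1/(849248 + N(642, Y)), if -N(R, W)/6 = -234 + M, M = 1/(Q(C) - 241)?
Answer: 239/203305834 ≈ 1.1756e-6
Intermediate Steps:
Y = -199
Q(a) = (2 + a)/(-5 + a)
M = -1/239 (M = 1/((2 + 12)/(-5 + 12) - 241) = 1/(14/7 - 241) = 1/((⅐)*14 - 241) = 1/(2 - 241) = 1/(-239) = -1/239 ≈ -0.0041841)
N(R, W) = 335562/239 (N(R, W) = -6*(-234 - 1/239) = -6*(-55927/239) = 335562/239)
1/(849248 + N(642, Y)) = 1/(849248 + 335562/239) = 1/(203305834/239) = 239/203305834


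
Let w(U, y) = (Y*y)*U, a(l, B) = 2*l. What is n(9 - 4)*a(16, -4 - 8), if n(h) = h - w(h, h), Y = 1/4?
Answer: -40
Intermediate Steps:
Y = ¼ ≈ 0.25000
w(U, y) = U*y/4 (w(U, y) = (y/4)*U = U*y/4)
n(h) = h - h²/4 (n(h) = h - h*h/4 = h - h²/4)
n(9 - 4)*a(16, -4 - 8) = ((9 - 4)*(4 - (9 - 4))/4)*(2*16) = ((¼)*5*(4 - 1*5))*32 = ((¼)*5*(4 - 5))*32 = ((¼)*5*(-1))*32 = -5/4*32 = -40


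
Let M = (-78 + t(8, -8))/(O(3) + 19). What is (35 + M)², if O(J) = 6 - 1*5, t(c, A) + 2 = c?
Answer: 24649/25 ≈ 985.96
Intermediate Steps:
t(c, A) = -2 + c
O(J) = 1 (O(J) = 6 - 5 = 1)
M = -18/5 (M = (-78 + (-2 + 8))/(1 + 19) = (-78 + 6)/20 = -72*1/20 = -18/5 ≈ -3.6000)
(35 + M)² = (35 - 18/5)² = (157/5)² = 24649/25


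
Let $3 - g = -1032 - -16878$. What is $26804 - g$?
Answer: $42647$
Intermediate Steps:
$g = -15843$ ($g = 3 - \left(-1032 - -16878\right) = 3 - \left(-1032 + 16878\right) = 3 - 15846 = -15843$)
$26804 - g = 26804 - -15843 = 26804 + 15843 = 42647$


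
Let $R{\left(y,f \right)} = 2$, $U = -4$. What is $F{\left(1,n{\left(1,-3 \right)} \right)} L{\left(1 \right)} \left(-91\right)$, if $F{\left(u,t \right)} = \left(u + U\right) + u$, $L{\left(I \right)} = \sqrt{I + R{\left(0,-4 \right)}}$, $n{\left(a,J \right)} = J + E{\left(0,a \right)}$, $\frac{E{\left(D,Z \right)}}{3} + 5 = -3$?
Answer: $182 \sqrt{3} \approx 315.23$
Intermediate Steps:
$E{\left(D,Z \right)} = -24$ ($E{\left(D,Z \right)} = -15 + 3 \left(-3\right) = -15 - 9 = -24$)
$n{\left(a,J \right)} = -24 + J$ ($n{\left(a,J \right)} = J - 24 = -24 + J$)
$L{\left(I \right)} = \sqrt{2 + I}$ ($L{\left(I \right)} = \sqrt{I + 2} = \sqrt{2 + I}$)
$F{\left(u,t \right)} = -4 + 2 u$ ($F{\left(u,t \right)} = \left(u - 4\right) + u = \left(-4 + u\right) + u = -4 + 2 u$)
$F{\left(1,n{\left(1,-3 \right)} \right)} L{\left(1 \right)} \left(-91\right) = \left(-4 + 2 \cdot 1\right) \sqrt{2 + 1} \left(-91\right) = \left(-4 + 2\right) \sqrt{3} \left(-91\right) = - 2 \sqrt{3} \left(-91\right) = 182 \sqrt{3}$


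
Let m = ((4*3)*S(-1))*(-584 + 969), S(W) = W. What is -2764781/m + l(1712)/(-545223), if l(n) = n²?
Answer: 71137201423/119949060 ≈ 593.06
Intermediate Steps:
m = -4620 (m = ((4*3)*(-1))*(-584 + 969) = (12*(-1))*385 = -12*385 = -4620)
-2764781/m + l(1712)/(-545223) = -2764781/(-4620) + 1712²/(-545223) = -2764781*(-1/4620) + 2930944*(-1/545223) = 2764781/4620 - 2930944/545223 = 71137201423/119949060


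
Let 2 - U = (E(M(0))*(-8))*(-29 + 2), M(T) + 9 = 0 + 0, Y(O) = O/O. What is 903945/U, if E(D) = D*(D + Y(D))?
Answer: -180789/3110 ≈ -58.132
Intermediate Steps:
Y(O) = 1
M(T) = -9 (M(T) = -9 + (0 + 0) = -9 + 0 = -9)
E(D) = D*(1 + D) (E(D) = D*(D + 1) = D*(1 + D))
U = -15550 (U = 2 - -9*(1 - 9)*(-8)*(-29 + 2) = 2 - -9*(-8)*(-8)*(-27) = 2 - 72*(-8)*(-27) = 2 - (-576)*(-27) = 2 - 1*15552 = 2 - 15552 = -15550)
903945/U = 903945/(-15550) = 903945*(-1/15550) = -180789/3110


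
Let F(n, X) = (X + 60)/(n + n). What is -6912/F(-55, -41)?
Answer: 760320/19 ≈ 40017.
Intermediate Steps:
F(n, X) = (60 + X)/(2*n) (F(n, X) = (60 + X)/((2*n)) = (60 + X)*(1/(2*n)) = (60 + X)/(2*n))
-6912/F(-55, -41) = -6912*(-110/(60 - 41)) = -6912/((1/2)*(-1/55)*19) = -6912/(-19/110) = -6912*(-110/19) = 760320/19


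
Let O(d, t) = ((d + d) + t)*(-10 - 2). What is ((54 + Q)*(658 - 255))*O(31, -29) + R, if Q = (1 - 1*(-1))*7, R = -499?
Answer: -10852483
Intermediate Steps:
Q = 14 (Q = (1 + 1)*7 = 2*7 = 14)
O(d, t) = -24*d - 12*t (O(d, t) = (2*d + t)*(-12) = (t + 2*d)*(-12) = -24*d - 12*t)
((54 + Q)*(658 - 255))*O(31, -29) + R = ((54 + 14)*(658 - 255))*(-24*31 - 12*(-29)) - 499 = (68*403)*(-744 + 348) - 499 = 27404*(-396) - 499 = -10851984 - 499 = -10852483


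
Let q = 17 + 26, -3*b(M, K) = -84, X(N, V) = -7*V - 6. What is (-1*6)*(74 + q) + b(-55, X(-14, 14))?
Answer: -674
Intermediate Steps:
X(N, V) = -6 - 7*V
b(M, K) = 28 (b(M, K) = -⅓*(-84) = 28)
q = 43
(-1*6)*(74 + q) + b(-55, X(-14, 14)) = (-1*6)*(74 + 43) + 28 = -6*117 + 28 = -702 + 28 = -674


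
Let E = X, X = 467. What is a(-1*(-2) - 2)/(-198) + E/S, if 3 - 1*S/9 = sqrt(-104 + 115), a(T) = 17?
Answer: -7714/99 - 467*sqrt(11)/18 ≈ -163.97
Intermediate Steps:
E = 467
S = 27 - 9*sqrt(11) (S = 27 - 9*sqrt(-104 + 115) = 27 - 9*sqrt(11) ≈ -2.8496)
a(-1*(-2) - 2)/(-198) + E/S = 17/(-198) + 467/(27 - 9*sqrt(11)) = 17*(-1/198) + 467/(27 - 9*sqrt(11)) = -17/198 + 467/(27 - 9*sqrt(11))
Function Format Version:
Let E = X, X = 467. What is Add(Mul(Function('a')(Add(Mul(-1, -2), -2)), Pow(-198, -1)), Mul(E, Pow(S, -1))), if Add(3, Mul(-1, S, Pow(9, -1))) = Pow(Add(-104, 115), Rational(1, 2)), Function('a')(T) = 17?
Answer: Add(Rational(-7714, 99), Mul(Rational(-467, 18), Pow(11, Rational(1, 2)))) ≈ -163.97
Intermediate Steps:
E = 467
S = Add(27, Mul(-9, Pow(11, Rational(1, 2)))) (S = Add(27, Mul(-9, Pow(Add(-104, 115), Rational(1, 2)))) = Add(27, Mul(-9, Pow(11, Rational(1, 2)))) ≈ -2.8496)
Add(Mul(Function('a')(Add(Mul(-1, -2), -2)), Pow(-198, -1)), Mul(E, Pow(S, -1))) = Add(Mul(17, Pow(-198, -1)), Mul(467, Pow(Add(27, Mul(-9, Pow(11, Rational(1, 2)))), -1))) = Add(Mul(17, Rational(-1, 198)), Mul(467, Pow(Add(27, Mul(-9, Pow(11, Rational(1, 2)))), -1))) = Add(Rational(-17, 198), Mul(467, Pow(Add(27, Mul(-9, Pow(11, Rational(1, 2)))), -1)))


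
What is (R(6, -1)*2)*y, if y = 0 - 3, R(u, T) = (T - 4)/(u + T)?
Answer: 6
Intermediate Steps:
R(u, T) = (-4 + T)/(T + u)
y = -3
(R(6, -1)*2)*y = (((-4 - 1)/(-1 + 6))*2)*(-3) = ((-5/5)*2)*(-3) = (((⅕)*(-5))*2)*(-3) = -1*2*(-3) = -2*(-3) = 6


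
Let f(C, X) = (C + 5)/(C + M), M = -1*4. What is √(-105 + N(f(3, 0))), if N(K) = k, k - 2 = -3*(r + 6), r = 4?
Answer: I*√133 ≈ 11.533*I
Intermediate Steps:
M = -4
k = -28 (k = 2 - 3*(4 + 6) = 2 - 3*10 = 2 - 30 = -28)
f(C, X) = (5 + C)/(-4 + C) (f(C, X) = (C + 5)/(C - 4) = (5 + C)/(-4 + C))
N(K) = -28
√(-105 + N(f(3, 0))) = √(-105 - 28) = √(-133) = I*√133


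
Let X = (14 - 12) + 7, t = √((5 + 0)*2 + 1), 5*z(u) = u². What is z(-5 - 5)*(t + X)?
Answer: 180 + 20*√11 ≈ 246.33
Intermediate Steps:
z(u) = u²/5
t = √11 (t = √(5*2 + 1) = √(10 + 1) = √11 ≈ 3.3166)
X = 9 (X = 2 + 7 = 9)
z(-5 - 5)*(t + X) = ((-5 - 5)²/5)*(√11 + 9) = ((⅕)*(-10)²)*(9 + √11) = ((⅕)*100)*(9 + √11) = 20*(9 + √11) = 180 + 20*√11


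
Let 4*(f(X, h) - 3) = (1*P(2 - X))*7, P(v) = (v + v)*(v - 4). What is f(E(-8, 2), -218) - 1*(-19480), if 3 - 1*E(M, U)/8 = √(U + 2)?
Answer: 19693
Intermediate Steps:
P(v) = 2*v*(-4 + v) (P(v) = (2*v)*(-4 + v) = 2*v*(-4 + v))
E(M, U) = 24 - 8*√(2 + U) (E(M, U) = 24 - 8*√(U + 2) = 24 - 8*√(2 + U))
f(X, h) = 3 + 7*(-2 - X)*(2 - X)/2 (f(X, h) = 3 + ((1*(2*(2 - X)*(-4 + (2 - X))))*7)/4 = 3 + ((1*(2*(2 - X)*(-2 - X)))*7)/4 = 3 + ((1*(2*(-2 - X)*(2 - X)))*7)/4 = 3 + ((2*(-2 - X)*(2 - X))*7)/4 = 3 + (14*(-2 - X)*(2 - X))/4 = 3 + 7*(-2 - X)*(2 - X)/2)
f(E(-8, 2), -218) - 1*(-19480) = (-11 + 7*(24 - 8*√(2 + 2))²/2) - 1*(-19480) = (-11 + 7*(24 - 8*√4)²/2) + 19480 = (-11 + 7*(24 - 8*2)²/2) + 19480 = (-11 + 7*(24 - 16)²/2) + 19480 = (-11 + (7/2)*8²) + 19480 = (-11 + (7/2)*64) + 19480 = (-11 + 224) + 19480 = 213 + 19480 = 19693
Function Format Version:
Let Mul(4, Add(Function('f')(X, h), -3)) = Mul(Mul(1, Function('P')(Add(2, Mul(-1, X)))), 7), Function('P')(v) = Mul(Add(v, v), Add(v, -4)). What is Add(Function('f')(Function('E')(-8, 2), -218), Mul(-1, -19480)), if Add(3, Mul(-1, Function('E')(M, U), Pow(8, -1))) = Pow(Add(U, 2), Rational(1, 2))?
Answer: 19693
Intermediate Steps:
Function('P')(v) = Mul(2, v, Add(-4, v)) (Function('P')(v) = Mul(Mul(2, v), Add(-4, v)) = Mul(2, v, Add(-4, v)))
Function('E')(M, U) = Add(24, Mul(-8, Pow(Add(2, U), Rational(1, 2)))) (Function('E')(M, U) = Add(24, Mul(-8, Pow(Add(U, 2), Rational(1, 2)))) = Add(24, Mul(-8, Pow(Add(2, U), Rational(1, 2)))))
Function('f')(X, h) = Add(3, Mul(Rational(7, 2), Add(-2, Mul(-1, X)), Add(2, Mul(-1, X)))) (Function('f')(X, h) = Add(3, Mul(Rational(1, 4), Mul(Mul(1, Mul(2, Add(2, Mul(-1, X)), Add(-4, Add(2, Mul(-1, X))))), 7))) = Add(3, Mul(Rational(1, 4), Mul(Mul(1, Mul(2, Add(2, Mul(-1, X)), Add(-2, Mul(-1, X)))), 7))) = Add(3, Mul(Rational(1, 4), Mul(Mul(1, Mul(2, Add(-2, Mul(-1, X)), Add(2, Mul(-1, X)))), 7))) = Add(3, Mul(Rational(1, 4), Mul(Mul(2, Add(-2, Mul(-1, X)), Add(2, Mul(-1, X))), 7))) = Add(3, Mul(Rational(1, 4), Mul(14, Add(-2, Mul(-1, X)), Add(2, Mul(-1, X))))) = Add(3, Mul(Rational(7, 2), Add(-2, Mul(-1, X)), Add(2, Mul(-1, X)))))
Add(Function('f')(Function('E')(-8, 2), -218), Mul(-1, -19480)) = Add(Add(-11, Mul(Rational(7, 2), Pow(Add(24, Mul(-8, Pow(Add(2, 2), Rational(1, 2)))), 2))), Mul(-1, -19480)) = Add(Add(-11, Mul(Rational(7, 2), Pow(Add(24, Mul(-8, Pow(4, Rational(1, 2)))), 2))), 19480) = Add(Add(-11, Mul(Rational(7, 2), Pow(Add(24, Mul(-8, 2)), 2))), 19480) = Add(Add(-11, Mul(Rational(7, 2), Pow(Add(24, -16), 2))), 19480) = Add(Add(-11, Mul(Rational(7, 2), Pow(8, 2))), 19480) = Add(Add(-11, Mul(Rational(7, 2), 64)), 19480) = Add(Add(-11, 224), 19480) = Add(213, 19480) = 19693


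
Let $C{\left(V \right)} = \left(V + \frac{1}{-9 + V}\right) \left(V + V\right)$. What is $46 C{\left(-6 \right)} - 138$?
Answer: $\frac{16054}{5} \approx 3210.8$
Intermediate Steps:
$C{\left(V \right)} = 2 V \left(V + \frac{1}{-9 + V}\right)$ ($C{\left(V \right)} = \left(V + \frac{1}{-9 + V}\right) 2 V = 2 V \left(V + \frac{1}{-9 + V}\right)$)
$46 C{\left(-6 \right)} - 138 = 46 \cdot 2 \left(-6\right) \frac{1}{-9 - 6} \left(1 + \left(-6\right)^{2} - -54\right) - 138 = 46 \cdot 2 \left(-6\right) \frac{1}{-15} \left(1 + 36 + 54\right) - 138 = 46 \cdot 2 \left(-6\right) \left(- \frac{1}{15}\right) 91 - 138 = 46 \cdot \frac{364}{5} - 138 = \frac{16744}{5} - 138 = \frac{16054}{5}$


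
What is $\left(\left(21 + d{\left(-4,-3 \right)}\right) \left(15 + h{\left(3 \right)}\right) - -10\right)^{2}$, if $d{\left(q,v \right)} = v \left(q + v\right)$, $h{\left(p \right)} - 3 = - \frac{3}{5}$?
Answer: $\frac{13719616}{25} \approx 5.4879 \cdot 10^{5}$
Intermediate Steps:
$h{\left(p \right)} = \frac{12}{5}$ ($h{\left(p \right)} = 3 - \frac{3}{5} = \frac{12}{5}$)
$\left(\left(21 + d{\left(-4,-3 \right)}\right) \left(15 + h{\left(3 \right)}\right) - -10\right)^{2} = \left(\left(21 - 3 \left(-4 - 3\right)\right) \left(15 + \frac{12}{5}\right) - -10\right)^{2} = \left(\left(21 - -21\right) \frac{87}{5} + \left(-12 + 22\right)\right)^{2} = \left(\left(21 + 21\right) \frac{87}{5} + 10\right)^{2} = \left(42 \cdot \frac{87}{5} + 10\right)^{2} = \left(\frac{3654}{5} + 10\right)^{2} = \left(\frac{3704}{5}\right)^{2} = \frac{13719616}{25}$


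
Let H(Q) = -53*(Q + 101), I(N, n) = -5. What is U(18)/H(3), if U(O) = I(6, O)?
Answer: 5/5512 ≈ 0.00090711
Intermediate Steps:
U(O) = -5
H(Q) = -5353 - 53*Q (H(Q) = -53*(101 + Q) = -5353 - 53*Q)
U(18)/H(3) = -5/(-5353 - 53*3) = -5/(-5353 - 159) = -5/(-5512) = -5*(-1/5512) = 5/5512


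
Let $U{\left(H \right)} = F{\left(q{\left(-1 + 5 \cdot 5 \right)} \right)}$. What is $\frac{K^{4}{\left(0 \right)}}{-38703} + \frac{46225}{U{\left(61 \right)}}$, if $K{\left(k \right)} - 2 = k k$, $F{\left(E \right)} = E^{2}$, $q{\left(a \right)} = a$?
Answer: $\frac{596345653}{7430976} \approx 80.251$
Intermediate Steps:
$U{\left(H \right)} = 576$ ($U{\left(H \right)} = \left(-1 + 5 \cdot 5\right)^{2} = \left(-1 + 25\right)^{2} = 24^{2} = 576$)
$K{\left(k \right)} = 2 + k^{2}$ ($K{\left(k \right)} = 2 + k k = 2 + k^{2}$)
$\frac{K^{4}{\left(0 \right)}}{-38703} + \frac{46225}{U{\left(61 \right)}} = \frac{\left(2 + 0^{2}\right)^{4}}{-38703} + \frac{46225}{576} = \left(2 + 0\right)^{4} \left(- \frac{1}{38703}\right) + 46225 \cdot \frac{1}{576} = 2^{4} \left(- \frac{1}{38703}\right) + \frac{46225}{576} = 16 \left(- \frac{1}{38703}\right) + \frac{46225}{576} = - \frac{16}{38703} + \frac{46225}{576} = \frac{596345653}{7430976}$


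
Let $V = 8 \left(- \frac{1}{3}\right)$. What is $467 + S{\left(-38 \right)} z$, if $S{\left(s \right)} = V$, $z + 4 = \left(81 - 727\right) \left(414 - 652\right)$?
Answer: $-409517$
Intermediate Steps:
$z = 153744$ ($z = -4 + \left(81 - 727\right) \left(414 - 652\right) = -4 - -153748 = -4 + 153748 = 153744$)
$V = - \frac{8}{3}$ ($V = 8 \left(\left(-1\right) \frac{1}{3}\right) = 8 \left(- \frac{1}{3}\right) = - \frac{8}{3} \approx -2.6667$)
$S{\left(s \right)} = - \frac{8}{3}$
$467 + S{\left(-38 \right)} z = 467 - 409984 = -409517$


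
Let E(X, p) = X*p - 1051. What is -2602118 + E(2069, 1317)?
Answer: 121704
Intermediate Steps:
E(X, p) = -1051 + X*p
-2602118 + E(2069, 1317) = -2602118 + (-1051 + 2069*1317) = -2602118 + (-1051 + 2724873) = -2602118 + 2723822 = 121704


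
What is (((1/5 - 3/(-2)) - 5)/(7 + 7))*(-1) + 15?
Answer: 2133/140 ≈ 15.236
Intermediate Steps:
(((1/5 - 3/(-2)) - 5)/(7 + 7))*(-1) + 15 = (((1*(⅕) - 3*(-½)) - 5)/14)*(-1) + 15 = (((⅕ + 3/2) - 5)*(1/14))*(-1) + 15 = ((17/10 - 5)*(1/14))*(-1) + 15 = -33/10*1/14*(-1) + 15 = -33/140*(-1) + 15 = 33/140 + 15 = 2133/140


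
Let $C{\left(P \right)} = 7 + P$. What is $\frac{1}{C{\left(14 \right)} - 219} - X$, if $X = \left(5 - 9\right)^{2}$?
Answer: $- \frac{3169}{198} \approx -16.005$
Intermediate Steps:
$X = 16$ ($X = \left(-4\right)^{2} = 16$)
$\frac{1}{C{\left(14 \right)} - 219} - X = \frac{1}{\left(7 + 14\right) - 219} - 16 = \frac{1}{21 - 219} - 16 = \frac{1}{-198} - 16 = - \frac{1}{198} - 16 = - \frac{3169}{198}$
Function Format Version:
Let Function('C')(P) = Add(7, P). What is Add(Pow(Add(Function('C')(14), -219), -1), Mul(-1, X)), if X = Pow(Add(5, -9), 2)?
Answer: Rational(-3169, 198) ≈ -16.005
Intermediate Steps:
X = 16 (X = Pow(-4, 2) = 16)
Add(Pow(Add(Function('C')(14), -219), -1), Mul(-1, X)) = Add(Pow(Add(Add(7, 14), -219), -1), Mul(-1, 16)) = Add(Pow(Add(21, -219), -1), -16) = Add(Pow(-198, -1), -16) = Add(Rational(-1, 198), -16) = Rational(-3169, 198)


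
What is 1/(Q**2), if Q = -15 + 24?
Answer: 1/81 ≈ 0.012346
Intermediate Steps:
Q = 9
1/(Q**2) = 1/(9**2) = 1/81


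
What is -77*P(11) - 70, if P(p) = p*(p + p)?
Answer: -18704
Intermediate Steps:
P(p) = 2*p**2 (P(p) = p*(2*p) = 2*p**2)
-77*P(11) - 70 = -154*11**2 - 70 = -154*121 - 70 = -77*242 - 70 = -18634 - 70 = -18704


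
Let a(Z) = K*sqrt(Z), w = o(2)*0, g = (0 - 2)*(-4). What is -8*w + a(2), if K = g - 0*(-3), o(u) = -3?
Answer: 8*sqrt(2) ≈ 11.314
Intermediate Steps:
g = 8 (g = -2*(-4) = 8)
w = 0 (w = -3*0 = 0)
K = 8 (K = 8 - 0*(-3) = 8 - 1*0 = 8 + 0 = 8)
a(Z) = 8*sqrt(Z)
-8*w + a(2) = -8*0 + 8*sqrt(2) = 0 + 8*sqrt(2) = 8*sqrt(2)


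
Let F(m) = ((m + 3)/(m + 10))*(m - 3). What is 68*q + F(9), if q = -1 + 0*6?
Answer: -1220/19 ≈ -64.211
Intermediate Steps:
q = -1 (q = -1 + 0 = -1)
F(m) = (-3 + m)*(3 + m)/(10 + m) (F(m) = ((3 + m)/(10 + m))*(-3 + m) = (-3 + m)*(3 + m)/(10 + m))
68*q + F(9) = 68*(-1) + (-9 + 9**2)/(10 + 9) = -68 + (-9 + 81)/19 = -68 + (1/19)*72 = -68 + 72/19 = -1220/19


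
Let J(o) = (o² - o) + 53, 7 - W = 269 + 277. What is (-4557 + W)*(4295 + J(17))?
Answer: -23543520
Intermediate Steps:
W = -539 (W = 7 - (269 + 277) = 7 - 1*546 = 7 - 546 = -539)
J(o) = 53 + o² - o
(-4557 + W)*(4295 + J(17)) = (-4557 - 539)*(4295 + (53 + 17² - 1*17)) = -5096*(4295 + (53 + 289 - 17)) = -5096*(4295 + 325) = -5096*4620 = -23543520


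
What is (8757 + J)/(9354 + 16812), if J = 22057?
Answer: 2201/1869 ≈ 1.1776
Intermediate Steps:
(8757 + J)/(9354 + 16812) = (8757 + 22057)/(9354 + 16812) = 30814/26166 = 30814*(1/26166) = 2201/1869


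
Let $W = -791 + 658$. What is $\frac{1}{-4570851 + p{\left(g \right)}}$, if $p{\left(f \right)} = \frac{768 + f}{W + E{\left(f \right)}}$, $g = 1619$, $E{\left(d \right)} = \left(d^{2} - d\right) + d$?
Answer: $- \frac{2621028}{11980328452441} \approx -2.1878 \cdot 10^{-7}$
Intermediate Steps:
$E{\left(d \right)} = d^{2}$
$W = -133$
$p{\left(f \right)} = \frac{768 + f}{-133 + f^{2}}$
$\frac{1}{-4570851 + p{\left(g \right)}} = \frac{1}{-4570851 + \frac{768 + 1619}{-133 + 1619^{2}}} = \frac{1}{-4570851 + \frac{1}{-133 + 2621161} \cdot 2387} = \frac{1}{-4570851 + \frac{1}{2621028} \cdot 2387} = \frac{1}{-4570851 + \frac{2387}{2621028}} = \frac{1}{- \frac{11980328452441}{2621028}} = - \frac{2621028}{11980328452441}$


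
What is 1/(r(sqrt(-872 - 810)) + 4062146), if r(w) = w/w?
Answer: 1/4062147 ≈ 2.4618e-7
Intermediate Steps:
r(w) = 1
1/(r(sqrt(-872 - 810)) + 4062146) = 1/(1 + 4062146) = 1/4062147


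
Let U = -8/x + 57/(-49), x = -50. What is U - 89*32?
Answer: -3490029/1225 ≈ -2849.0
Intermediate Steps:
U = -1229/1225 (U = -8/(-50) + 57/(-49) = -8*(-1/50) + 57*(-1/49) = 4/25 - 57/49 = -1229/1225 ≈ -1.0033)
U - 89*32 = -1229/1225 - 89*32 = -1229/1225 - 2848 = -3490029/1225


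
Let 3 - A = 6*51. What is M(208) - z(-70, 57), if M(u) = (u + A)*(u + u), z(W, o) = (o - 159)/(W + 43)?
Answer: -355714/9 ≈ -39524.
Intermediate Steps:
A = -303 (A = 3 - 6*51 = 3 - 1*306 = 3 - 306 = -303)
z(W, o) = (-159 + o)/(43 + W)
M(u) = 2*u*(-303 + u) (M(u) = (u - 303)*(u + u) = (-303 + u)*(2*u) = 2*u*(-303 + u))
M(208) - z(-70, 57) = 2*208*(-303 + 208) - (-159 + 57)/(43 - 70) = 2*208*(-95) - (-102)/(-27) = -39520 - (-1)*(-102)/27 = -39520 - 1*34/9 = -39520 - 34/9 = -355714/9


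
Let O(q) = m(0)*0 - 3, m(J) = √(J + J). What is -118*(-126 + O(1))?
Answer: 15222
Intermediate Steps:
m(J) = √2*√J (m(J) = √(2*J) = √2*√J)
O(q) = -3 (O(q) = (√2*√0)*0 - 3 = (√2*0)*0 - 3 = 0*0 - 3 = 0 - 3 = -3)
-118*(-126 + O(1)) = -118*(-126 - 3) = -118*(-129) = 15222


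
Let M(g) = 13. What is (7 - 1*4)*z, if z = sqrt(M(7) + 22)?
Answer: 3*sqrt(35) ≈ 17.748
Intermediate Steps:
z = sqrt(35) (z = sqrt(13 + 22) = sqrt(35) ≈ 5.9161)
(7 - 1*4)*z = (7 - 1*4)*sqrt(35) = (7 - 4)*sqrt(35) = 3*sqrt(35)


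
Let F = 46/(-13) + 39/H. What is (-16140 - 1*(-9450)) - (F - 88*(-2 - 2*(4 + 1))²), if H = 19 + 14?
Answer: 855763/143 ≈ 5984.4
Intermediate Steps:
H = 33
F = -337/143 (F = 46/(-13) + 39/33 = 46*(-1/13) + 39*(1/33) = -46/13 + 13/11 = -337/143 ≈ -2.3566)
(-16140 - 1*(-9450)) - (F - 88*(-2 - 2*(4 + 1))²) = (-16140 - 1*(-9450)) - (-337/143 - 88*(-2 - 2*(4 + 1))²) = (-16140 + 9450) - (-337/143 - 88*(-2 - 2*5)²) = -6690 - (-337/143 - 88*(-2 - 10)²) = -6690 - (-337/143 - 88*(-12)²) = -6690 - (-337/143 - 88*144) = -6690 - (-337/143 - 12672) = -6690 - 1*(-1812433/143) = -6690 + 1812433/143 = 855763/143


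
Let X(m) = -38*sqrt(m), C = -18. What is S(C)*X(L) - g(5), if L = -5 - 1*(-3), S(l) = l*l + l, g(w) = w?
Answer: -5 - 11628*I*sqrt(2) ≈ -5.0 - 16444.0*I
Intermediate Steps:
S(l) = l + l**2 (S(l) = l**2 + l = l + l**2)
L = -2 (L = -5 + 3 = -2)
S(C)*X(L) - g(5) = (-18*(1 - 18))*(-38*I*sqrt(2)) - 1*5 = (-18*(-17))*(-38*I*sqrt(2)) - 5 = 306*(-38*I*sqrt(2)) - 5 = -11628*I*sqrt(2) - 5 = -5 - 11628*I*sqrt(2)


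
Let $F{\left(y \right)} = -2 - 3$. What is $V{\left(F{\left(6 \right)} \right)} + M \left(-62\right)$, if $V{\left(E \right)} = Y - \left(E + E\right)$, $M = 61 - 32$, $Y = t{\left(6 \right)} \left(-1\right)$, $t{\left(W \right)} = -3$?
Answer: $-1785$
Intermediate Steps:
$F{\left(y \right)} = -5$
$Y = 3$ ($Y = \left(-3\right) \left(-1\right) = 3$)
$M = 29$
$V{\left(E \right)} = 3 - 2 E$ ($V{\left(E \right)} = 3 - \left(E + E\right) = 3 - 2 E$)
$V{\left(F{\left(6 \right)} \right)} + M \left(-62\right) = \left(3 - -10\right) + 29 \left(-62\right) = \left(3 + 10\right) - 1798 = 13 - 1798 = -1785$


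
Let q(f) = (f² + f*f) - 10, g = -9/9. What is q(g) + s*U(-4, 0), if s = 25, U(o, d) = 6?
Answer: 142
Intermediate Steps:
g = -1 (g = -9*⅑ = -1)
q(f) = -10 + 2*f² (q(f) = (f² + f²) - 10 = 2*f² - 10 = -10 + 2*f²)
q(g) + s*U(-4, 0) = (-10 + 2*(-1)²) + 25*6 = (-10 + 2*1) + 150 = (-10 + 2) + 150 = -8 + 150 = 142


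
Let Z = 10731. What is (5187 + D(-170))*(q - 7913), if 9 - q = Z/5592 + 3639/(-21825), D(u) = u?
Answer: -537856234863731/13560600 ≈ -3.9663e+7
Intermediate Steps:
q = 98283757/13560600 (q = 9 - (10731/5592 + 3639/(-21825)) = 9 - (10731*(1/5592) + 3639*(-1/21825)) = 9 - (3577/1864 - 1213/7275) = 9 - 1*23761643/13560600 = 9 - 23761643/13560600 = 98283757/13560600 ≈ 7.2477)
(5187 + D(-170))*(q - 7913) = (5187 - 170)*(98283757/13560600 - 7913) = 5017*(-107206744043/13560600) = -537856234863731/13560600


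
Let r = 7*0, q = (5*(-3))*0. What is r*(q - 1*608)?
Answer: 0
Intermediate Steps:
q = 0 (q = -15*0 = 0)
r = 0
r*(q - 1*608) = 0*(0 - 1*608) = 0*(0 - 608) = 0*(-608) = 0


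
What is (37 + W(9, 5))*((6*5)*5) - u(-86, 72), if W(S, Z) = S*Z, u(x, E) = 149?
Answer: 12151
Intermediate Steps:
(37 + W(9, 5))*((6*5)*5) - u(-86, 72) = (37 + 9*5)*((6*5)*5) - 1*149 = (37 + 45)*(30*5) - 149 = 82*150 - 149 = 12300 - 149 = 12151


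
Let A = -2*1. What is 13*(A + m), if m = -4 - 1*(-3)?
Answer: -39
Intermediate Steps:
m = -1 (m = -4 + 3 = -1)
A = -2
13*(A + m) = 13*(-2 - 1) = 13*(-3) = -39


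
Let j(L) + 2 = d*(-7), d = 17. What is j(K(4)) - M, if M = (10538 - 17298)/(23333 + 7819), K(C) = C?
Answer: -470329/3894 ≈ -120.78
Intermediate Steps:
j(L) = -121 (j(L) = -2 + 17*(-7) = -2 - 119 = -121)
M = -845/3894 (M = -6760/31152 = -6760*1/31152 = -845/3894 ≈ -0.21700)
j(K(4)) - M = -121 - 1*(-845/3894) = -121 + 845/3894 = -470329/3894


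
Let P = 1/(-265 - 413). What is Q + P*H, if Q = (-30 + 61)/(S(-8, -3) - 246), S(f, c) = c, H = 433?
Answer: -14315/18758 ≈ -0.76314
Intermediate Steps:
P = -1/678 (P = 1/(-678) = -1/678 ≈ -0.0014749)
Q = -31/249 (Q = (-30 + 61)/(-3 - 246) = 31/(-249) = 31*(-1/249) = -31/249 ≈ -0.12450)
Q + P*H = -31/249 - 1/678*433 = -31/249 - 433/678 = -14315/18758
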